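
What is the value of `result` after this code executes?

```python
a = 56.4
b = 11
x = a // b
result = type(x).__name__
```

a is float; b is int; x is float; result = 'float'

'float'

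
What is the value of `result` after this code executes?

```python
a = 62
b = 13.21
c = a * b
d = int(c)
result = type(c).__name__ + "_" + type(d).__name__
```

a is int; b is float; c is float; d is int; result = 'float_int'

'float_int'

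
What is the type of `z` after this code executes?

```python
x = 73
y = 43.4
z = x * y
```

int * float = float

float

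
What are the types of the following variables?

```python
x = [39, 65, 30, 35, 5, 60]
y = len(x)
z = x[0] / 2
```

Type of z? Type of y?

int / int = float; len() returns int

float, int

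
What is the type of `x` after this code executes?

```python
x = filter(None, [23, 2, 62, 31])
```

filter() returns a filter object

filter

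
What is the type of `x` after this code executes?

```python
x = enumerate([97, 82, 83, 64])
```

enumerate() returns an enumerate object

enumerate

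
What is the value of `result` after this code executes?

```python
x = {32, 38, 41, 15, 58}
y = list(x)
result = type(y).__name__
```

x is set; y is list; result = 'list'

'list'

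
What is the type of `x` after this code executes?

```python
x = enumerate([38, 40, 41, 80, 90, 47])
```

enumerate() returns an enumerate object

enumerate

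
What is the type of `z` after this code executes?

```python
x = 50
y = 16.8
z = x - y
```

int - float = float

float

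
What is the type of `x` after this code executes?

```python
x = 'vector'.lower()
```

str.lower() returns str

str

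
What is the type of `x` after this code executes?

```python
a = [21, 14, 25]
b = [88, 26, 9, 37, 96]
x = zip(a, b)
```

zip() returns a zip object

zip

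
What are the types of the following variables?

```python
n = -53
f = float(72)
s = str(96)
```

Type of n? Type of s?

n is assigned a bare integer (no decimal point), so it is an int; s is assigned the result of calling str(), which returns a str

int, str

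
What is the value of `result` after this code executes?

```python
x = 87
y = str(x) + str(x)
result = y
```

x = 87; y = '8787'; result = '8787'

'8787'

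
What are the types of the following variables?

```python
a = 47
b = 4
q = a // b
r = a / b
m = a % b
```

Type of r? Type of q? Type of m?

/ returns float; // returns int; % of ints returns int

float, int, int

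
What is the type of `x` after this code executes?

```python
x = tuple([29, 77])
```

tuple() constructor returns tuple

tuple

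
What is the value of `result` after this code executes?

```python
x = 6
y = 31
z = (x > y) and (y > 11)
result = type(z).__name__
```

x is int; y is int; z is bool; result = 'bool'

'bool'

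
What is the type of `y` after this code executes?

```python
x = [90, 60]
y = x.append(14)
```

list.append() returns None (mutates in place)

NoneType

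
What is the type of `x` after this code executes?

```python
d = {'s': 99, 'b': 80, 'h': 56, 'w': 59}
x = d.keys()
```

.keys() returns dict_keys view

dict_keys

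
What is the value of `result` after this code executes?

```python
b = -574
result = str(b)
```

b = -574; result = '-574'

'-574'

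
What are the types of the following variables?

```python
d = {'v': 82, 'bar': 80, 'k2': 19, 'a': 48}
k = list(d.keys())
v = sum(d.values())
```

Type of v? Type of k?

sum of ints is int; list() converts to list

int, list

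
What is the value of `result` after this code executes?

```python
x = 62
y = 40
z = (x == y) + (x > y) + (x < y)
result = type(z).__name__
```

x is int; y is int; z is int; result = 'int'

'int'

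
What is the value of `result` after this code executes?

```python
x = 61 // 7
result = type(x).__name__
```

x is int; result = 'int'

'int'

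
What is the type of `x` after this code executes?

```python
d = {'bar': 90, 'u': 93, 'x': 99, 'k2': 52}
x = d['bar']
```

Accessing dict[str, int] with str key returns int

int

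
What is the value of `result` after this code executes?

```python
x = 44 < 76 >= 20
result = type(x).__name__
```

x is bool; result = 'bool'

'bool'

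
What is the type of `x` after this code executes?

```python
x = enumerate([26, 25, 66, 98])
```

enumerate() returns an enumerate object

enumerate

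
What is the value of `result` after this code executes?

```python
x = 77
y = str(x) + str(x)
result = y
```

x = 77; y = '7777'; result = '7777'

'7777'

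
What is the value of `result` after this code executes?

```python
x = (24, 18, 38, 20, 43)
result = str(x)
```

x = (24, 18, 38, 20, 43); result = '(24, 18, 38, 20, 43)'

'(24, 18, 38, 20, 43)'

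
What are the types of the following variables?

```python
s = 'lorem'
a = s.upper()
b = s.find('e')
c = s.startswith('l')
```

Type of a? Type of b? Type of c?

upper() returns str; find() returns int; startswith() returns bool

str, int, bool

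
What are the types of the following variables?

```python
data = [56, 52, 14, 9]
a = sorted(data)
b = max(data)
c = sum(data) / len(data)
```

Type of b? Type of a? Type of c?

max of ints returns int; sorted() returns list; int / int = float

int, list, float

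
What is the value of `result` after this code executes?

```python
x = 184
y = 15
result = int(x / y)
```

x = 184; y = 15; result = 12

12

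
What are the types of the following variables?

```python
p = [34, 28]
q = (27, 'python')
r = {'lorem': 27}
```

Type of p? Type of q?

p is assigned a list literal (square brackets); q is assigned a tuple (parenthesized, comma-separated values)

list, tuple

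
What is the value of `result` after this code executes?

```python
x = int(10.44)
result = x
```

x = 10; result = 10

10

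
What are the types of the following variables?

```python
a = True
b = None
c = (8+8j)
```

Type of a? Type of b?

a is assigned the constant True, which has type bool; b is assigned None, whose type is NoneType

bool, NoneType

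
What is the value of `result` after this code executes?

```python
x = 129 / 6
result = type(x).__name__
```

x is float; result = 'float'

'float'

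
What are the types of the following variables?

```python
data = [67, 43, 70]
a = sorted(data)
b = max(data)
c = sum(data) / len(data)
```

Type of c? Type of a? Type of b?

int / int = float; sorted() returns list; max of ints returns int

float, list, int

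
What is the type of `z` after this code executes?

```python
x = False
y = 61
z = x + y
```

bool + int = int (bool is subclass of int)

int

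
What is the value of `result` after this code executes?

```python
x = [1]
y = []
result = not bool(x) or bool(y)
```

x = [1]; y = []; result = False

False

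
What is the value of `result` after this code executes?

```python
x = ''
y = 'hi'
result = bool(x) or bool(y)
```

x = ''; y = 'hi'; result = True

True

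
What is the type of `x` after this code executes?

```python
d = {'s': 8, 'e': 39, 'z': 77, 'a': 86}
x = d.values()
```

.values() returns dict_values view

dict_values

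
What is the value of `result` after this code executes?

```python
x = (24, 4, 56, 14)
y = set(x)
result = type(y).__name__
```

x is tuple; y is set; result = 'set'

'set'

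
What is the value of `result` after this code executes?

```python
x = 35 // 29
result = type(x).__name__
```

x is int; result = 'int'

'int'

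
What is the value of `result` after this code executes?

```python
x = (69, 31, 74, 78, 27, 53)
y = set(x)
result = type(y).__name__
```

x is tuple; y is set; result = 'set'

'set'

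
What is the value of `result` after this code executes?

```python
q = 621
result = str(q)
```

q = 621; result = '621'

'621'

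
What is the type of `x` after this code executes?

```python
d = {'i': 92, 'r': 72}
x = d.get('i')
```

dict.get() returns value type when found

int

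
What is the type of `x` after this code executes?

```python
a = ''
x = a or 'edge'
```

'or' returns first truthy value (str)

str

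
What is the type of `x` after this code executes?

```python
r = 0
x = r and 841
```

'and' returns first falsy value (0 is int)

int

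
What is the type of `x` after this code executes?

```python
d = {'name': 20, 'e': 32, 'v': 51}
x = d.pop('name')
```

dict.pop() returns the value

int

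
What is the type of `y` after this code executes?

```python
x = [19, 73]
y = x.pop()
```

list.pop() returns the popped element

int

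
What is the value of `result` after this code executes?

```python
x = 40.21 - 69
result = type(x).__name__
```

x is float; result = 'float'

'float'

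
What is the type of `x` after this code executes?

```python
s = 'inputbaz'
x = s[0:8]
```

Slicing a str returns str

str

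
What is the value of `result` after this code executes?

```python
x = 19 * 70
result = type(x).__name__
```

x is int; result = 'int'

'int'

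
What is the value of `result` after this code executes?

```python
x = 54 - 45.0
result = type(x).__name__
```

x is float; result = 'float'

'float'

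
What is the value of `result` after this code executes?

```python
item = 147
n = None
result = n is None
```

item = 147; n = None; result = True

True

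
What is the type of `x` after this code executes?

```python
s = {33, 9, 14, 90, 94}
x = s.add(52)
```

set.add() returns None (mutates in place)

NoneType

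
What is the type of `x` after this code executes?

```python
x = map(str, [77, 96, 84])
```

map() returns a map object

map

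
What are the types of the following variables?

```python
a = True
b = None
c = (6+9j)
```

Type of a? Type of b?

a is assigned the constant True, which has type bool; b is assigned None, whose type is NoneType

bool, NoneType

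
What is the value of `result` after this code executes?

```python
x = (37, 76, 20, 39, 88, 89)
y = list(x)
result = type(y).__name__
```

x is tuple; y is list; result = 'list'

'list'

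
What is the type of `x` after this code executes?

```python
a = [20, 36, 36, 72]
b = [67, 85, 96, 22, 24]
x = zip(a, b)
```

zip() returns a zip object

zip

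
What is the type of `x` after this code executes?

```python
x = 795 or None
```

'or' returns first truthy value

int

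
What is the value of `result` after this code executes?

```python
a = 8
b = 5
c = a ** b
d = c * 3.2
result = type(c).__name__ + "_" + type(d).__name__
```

a is int; b is int; c is int; d is float; result = 'int_float'

'int_float'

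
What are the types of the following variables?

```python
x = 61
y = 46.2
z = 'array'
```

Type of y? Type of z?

y is assigned a number with a decimal point, so it is a float; z is assigned a quoted string literal, so it is a str

float, str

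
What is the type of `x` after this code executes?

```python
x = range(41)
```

range() returns a range object

range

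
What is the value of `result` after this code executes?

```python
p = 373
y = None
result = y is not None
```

p = 373; y = None; result = False

False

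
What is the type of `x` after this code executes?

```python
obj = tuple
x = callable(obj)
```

callable() returns bool

bool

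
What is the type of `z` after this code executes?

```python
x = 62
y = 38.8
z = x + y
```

int + float = float

float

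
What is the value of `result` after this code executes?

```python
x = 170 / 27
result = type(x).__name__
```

x is float; result = 'float'

'float'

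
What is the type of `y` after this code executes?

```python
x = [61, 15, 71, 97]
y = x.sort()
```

list.sort() returns None (mutates in place)

NoneType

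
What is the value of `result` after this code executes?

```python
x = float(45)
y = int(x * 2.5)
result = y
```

x = 45.0; y = 112; result = 112

112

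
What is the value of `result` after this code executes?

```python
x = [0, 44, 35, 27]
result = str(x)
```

x = [0, 44, 35, 27]; result = '[0, 44, 35, 27]'

'[0, 44, 35, 27]'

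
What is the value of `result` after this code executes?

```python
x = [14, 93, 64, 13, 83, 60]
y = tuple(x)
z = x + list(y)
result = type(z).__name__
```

x is list; y is tuple; z is list; result = 'list'

'list'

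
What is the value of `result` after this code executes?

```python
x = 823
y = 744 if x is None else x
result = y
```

x = 823; y = 823; result = 823

823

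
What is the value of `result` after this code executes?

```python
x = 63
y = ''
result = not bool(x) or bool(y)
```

x = 63; y = ''; result = False

False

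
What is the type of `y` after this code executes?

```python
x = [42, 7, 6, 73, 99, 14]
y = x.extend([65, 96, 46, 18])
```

list.extend() returns None

NoneType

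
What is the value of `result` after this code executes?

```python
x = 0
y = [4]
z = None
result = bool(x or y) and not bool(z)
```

x = 0; y = [4]; z = None; result = True

True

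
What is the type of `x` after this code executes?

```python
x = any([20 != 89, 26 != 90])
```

any() returns bool

bool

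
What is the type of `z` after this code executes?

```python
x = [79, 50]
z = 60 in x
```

'in' operator returns bool

bool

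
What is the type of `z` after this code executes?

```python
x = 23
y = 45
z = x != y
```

Comparison returns bool

bool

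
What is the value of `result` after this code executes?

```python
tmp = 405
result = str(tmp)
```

tmp = 405; result = '405'

'405'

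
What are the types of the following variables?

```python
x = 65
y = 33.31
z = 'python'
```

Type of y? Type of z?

y is assigned a number with a decimal point, so it is a float; z is assigned a quoted string literal, so it is a str

float, str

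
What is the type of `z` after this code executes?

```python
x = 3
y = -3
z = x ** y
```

int ** negative = float

float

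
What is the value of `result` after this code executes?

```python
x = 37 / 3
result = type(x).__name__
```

x is float; result = 'float'

'float'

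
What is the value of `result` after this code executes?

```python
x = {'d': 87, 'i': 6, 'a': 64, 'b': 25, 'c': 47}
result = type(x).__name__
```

x is dict; result = 'dict'

'dict'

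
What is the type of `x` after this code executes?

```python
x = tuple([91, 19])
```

tuple() constructor returns tuple

tuple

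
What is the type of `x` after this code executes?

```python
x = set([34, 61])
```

set() constructor returns set

set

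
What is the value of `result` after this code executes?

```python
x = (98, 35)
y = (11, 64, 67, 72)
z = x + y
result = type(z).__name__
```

x is tuple; y is tuple; z is tuple; result = 'tuple'

'tuple'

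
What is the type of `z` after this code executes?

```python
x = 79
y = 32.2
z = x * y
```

int * float = float

float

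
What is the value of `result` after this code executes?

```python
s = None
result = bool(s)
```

s = None; result = False

False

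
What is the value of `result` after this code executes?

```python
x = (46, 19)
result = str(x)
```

x = (46, 19); result = '(46, 19)'

'(46, 19)'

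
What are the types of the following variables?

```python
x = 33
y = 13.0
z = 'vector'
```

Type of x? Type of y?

x is assigned a bare integer (no decimal point), so it is an int; y is assigned a number with a decimal point, so it is a float

int, float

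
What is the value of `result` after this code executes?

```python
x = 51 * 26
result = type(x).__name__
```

x is int; result = 'int'

'int'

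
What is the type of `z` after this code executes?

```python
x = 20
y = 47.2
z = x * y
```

int * float = float

float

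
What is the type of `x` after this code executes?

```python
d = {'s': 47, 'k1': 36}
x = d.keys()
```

.keys() returns dict_keys view

dict_keys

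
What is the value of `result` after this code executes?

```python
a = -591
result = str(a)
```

a = -591; result = '-591'

'-591'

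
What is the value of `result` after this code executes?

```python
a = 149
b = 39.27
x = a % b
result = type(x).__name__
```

a is int; b is float; x is float; result = 'float'

'float'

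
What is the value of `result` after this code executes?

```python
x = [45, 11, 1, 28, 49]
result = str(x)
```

x = [45, 11, 1, 28, 49]; result = '[45, 11, 1, 28, 49]'

'[45, 11, 1, 28, 49]'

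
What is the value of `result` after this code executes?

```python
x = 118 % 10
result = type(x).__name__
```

x is int; result = 'int'

'int'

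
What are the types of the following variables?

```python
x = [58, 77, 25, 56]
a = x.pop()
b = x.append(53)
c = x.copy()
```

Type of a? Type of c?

pop() returns element; copy() returns list

int, list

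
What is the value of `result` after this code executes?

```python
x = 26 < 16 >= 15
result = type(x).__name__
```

x is bool; result = 'bool'

'bool'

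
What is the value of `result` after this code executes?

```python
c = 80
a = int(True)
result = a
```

c = 80; a = 1; result = 1

1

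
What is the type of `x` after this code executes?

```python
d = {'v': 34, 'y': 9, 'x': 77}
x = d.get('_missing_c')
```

dict.get() returns None when key not found

NoneType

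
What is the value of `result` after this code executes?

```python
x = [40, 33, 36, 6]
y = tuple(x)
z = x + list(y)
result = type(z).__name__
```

x is list; y is tuple; z is list; result = 'list'

'list'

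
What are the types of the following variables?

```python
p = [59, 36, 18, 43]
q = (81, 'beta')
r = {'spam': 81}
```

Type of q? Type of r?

q is assigned a tuple (parenthesized, comma-separated values); r is assigned a dict literal ({key: value})

tuple, dict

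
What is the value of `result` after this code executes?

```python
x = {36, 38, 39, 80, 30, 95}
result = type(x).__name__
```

x is set; result = 'set'

'set'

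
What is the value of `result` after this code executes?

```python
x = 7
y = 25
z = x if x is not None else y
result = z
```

x = 7; y = 25; z = 7; result = 7

7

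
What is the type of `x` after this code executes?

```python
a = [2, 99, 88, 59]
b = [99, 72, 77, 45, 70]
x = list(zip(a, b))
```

list(zip()) returns a list of tuples

list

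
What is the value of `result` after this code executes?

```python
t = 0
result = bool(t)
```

t = 0; result = False

False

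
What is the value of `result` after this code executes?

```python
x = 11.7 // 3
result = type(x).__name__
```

x is float; result = 'float'

'float'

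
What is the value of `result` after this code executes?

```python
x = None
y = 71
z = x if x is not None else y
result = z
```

x = None; y = 71; z = 71; result = 71

71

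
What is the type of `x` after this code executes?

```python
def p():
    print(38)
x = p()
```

Function without return returns None

NoneType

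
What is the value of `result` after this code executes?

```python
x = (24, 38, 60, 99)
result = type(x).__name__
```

x is tuple; result = 'tuple'

'tuple'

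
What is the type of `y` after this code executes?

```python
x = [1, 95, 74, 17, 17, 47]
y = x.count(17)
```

list.count() returns int

int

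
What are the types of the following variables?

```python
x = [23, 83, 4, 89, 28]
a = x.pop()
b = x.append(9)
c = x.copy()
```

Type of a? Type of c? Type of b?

pop() returns element; copy() returns list; append() returns None

int, list, NoneType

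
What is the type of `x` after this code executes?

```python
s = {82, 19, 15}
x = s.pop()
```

Popping from set[int] returns int

int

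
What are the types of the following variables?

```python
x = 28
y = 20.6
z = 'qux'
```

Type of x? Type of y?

x is assigned a bare integer (no decimal point), so it is an int; y is assigned a number with a decimal point, so it is a float

int, float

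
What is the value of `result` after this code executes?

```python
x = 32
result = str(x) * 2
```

x = 32; result = '3232'

'3232'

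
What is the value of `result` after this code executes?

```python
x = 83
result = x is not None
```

x = 83; result = True

True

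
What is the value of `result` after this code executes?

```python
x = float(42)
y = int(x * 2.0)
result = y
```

x = 42.0; y = 84; result = 84

84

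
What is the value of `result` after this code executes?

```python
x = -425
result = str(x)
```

x = -425; result = '-425'

'-425'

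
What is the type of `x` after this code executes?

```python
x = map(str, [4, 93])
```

map() returns a map object

map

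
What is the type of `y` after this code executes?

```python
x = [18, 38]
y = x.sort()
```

list.sort() returns None (mutates in place)

NoneType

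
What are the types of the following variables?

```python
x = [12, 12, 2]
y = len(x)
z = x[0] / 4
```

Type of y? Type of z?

len() returns int; int / int = float

int, float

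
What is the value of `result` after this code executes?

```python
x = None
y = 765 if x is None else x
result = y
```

x = None; y = 765; result = 765

765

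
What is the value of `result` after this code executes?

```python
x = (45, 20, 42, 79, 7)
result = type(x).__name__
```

x is tuple; result = 'tuple'

'tuple'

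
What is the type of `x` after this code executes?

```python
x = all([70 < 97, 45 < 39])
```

all() returns bool

bool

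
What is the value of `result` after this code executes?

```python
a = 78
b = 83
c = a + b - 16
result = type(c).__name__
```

a is int; b is int; c is int; result = 'int'

'int'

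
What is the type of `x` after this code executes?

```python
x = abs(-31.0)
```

abs() of float returns float

float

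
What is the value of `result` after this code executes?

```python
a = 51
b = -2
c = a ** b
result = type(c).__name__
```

a is int; b is int; c is float; result = 'float'

'float'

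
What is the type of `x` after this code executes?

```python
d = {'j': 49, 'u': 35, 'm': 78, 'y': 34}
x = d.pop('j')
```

dict.pop() returns the value

int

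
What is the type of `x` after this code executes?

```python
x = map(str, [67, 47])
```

map() returns a map object

map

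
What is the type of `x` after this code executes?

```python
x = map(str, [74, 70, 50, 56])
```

map() returns a map object

map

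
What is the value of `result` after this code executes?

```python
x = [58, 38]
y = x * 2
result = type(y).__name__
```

x is list; y is list; result = 'list'

'list'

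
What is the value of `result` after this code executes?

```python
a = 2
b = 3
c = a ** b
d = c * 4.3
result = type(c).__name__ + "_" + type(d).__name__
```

a is int; b is int; c is int; d is float; result = 'int_float'

'int_float'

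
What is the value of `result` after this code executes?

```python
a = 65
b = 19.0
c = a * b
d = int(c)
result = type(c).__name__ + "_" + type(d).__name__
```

a is int; b is float; c is float; d is int; result = 'float_int'

'float_int'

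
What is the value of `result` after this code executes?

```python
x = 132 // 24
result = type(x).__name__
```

x is int; result = 'int'

'int'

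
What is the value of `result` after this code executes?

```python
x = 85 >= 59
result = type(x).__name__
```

x is bool; result = 'bool'

'bool'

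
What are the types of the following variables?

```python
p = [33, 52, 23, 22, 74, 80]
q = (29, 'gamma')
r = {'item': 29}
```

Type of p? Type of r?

p is assigned a list literal (square brackets); r is assigned a dict literal ({key: value})

list, dict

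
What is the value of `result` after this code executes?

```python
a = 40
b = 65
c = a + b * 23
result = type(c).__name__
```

a is int; b is int; c is int; result = 'int'

'int'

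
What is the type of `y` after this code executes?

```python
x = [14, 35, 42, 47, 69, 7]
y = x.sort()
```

list.sort() returns None (mutates in place)

NoneType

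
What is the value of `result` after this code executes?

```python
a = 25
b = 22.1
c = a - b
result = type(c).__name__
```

a is int; b is float; c is float; result = 'float'

'float'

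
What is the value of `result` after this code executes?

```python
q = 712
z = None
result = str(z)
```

q = 712; z = None; result = 'None'

'None'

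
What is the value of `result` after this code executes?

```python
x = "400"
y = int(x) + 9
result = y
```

x = '400'; y = 409; result = 409

409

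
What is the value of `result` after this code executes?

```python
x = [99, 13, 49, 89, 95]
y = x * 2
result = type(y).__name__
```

x is list; y is list; result = 'list'

'list'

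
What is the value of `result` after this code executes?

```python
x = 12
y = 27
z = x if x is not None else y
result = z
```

x = 12; y = 27; z = 12; result = 12

12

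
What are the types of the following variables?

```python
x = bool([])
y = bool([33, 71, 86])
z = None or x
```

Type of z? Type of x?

None or bool returns the bool; bool() returns bool

bool, bool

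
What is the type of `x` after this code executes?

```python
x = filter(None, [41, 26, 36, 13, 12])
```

filter() returns a filter object

filter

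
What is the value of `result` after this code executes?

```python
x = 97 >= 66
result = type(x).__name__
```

x is bool; result = 'bool'

'bool'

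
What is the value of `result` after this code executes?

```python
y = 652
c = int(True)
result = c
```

y = 652; c = 1; result = 1

1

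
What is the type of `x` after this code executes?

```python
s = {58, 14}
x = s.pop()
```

Popping from set[int] returns int

int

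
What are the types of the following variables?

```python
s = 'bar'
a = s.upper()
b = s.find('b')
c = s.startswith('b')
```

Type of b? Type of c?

find() returns int; startswith() returns bool

int, bool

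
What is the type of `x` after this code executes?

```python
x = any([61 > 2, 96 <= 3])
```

any() returns bool

bool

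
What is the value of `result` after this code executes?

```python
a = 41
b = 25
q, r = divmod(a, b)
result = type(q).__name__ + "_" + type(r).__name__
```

a is int; b is int; q is int; r is int; result = 'int_int'

'int_int'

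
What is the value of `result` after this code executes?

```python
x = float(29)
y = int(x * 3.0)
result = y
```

x = 29.0; y = 87; result = 87

87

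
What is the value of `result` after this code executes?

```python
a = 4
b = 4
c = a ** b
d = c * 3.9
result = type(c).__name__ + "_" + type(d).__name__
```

a is int; b is int; c is int; d is float; result = 'int_float'

'int_float'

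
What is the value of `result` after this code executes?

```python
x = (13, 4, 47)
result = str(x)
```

x = (13, 4, 47); result = '(13, 4, 47)'

'(13, 4, 47)'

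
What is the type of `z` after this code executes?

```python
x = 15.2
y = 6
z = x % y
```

float % int = float

float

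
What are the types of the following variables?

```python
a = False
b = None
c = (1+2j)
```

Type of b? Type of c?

b is assigned None, whose type is NoneType; c is assigned (1+2j), an int plus an imaginary literal (j suffix), which evaluates to complex

NoneType, complex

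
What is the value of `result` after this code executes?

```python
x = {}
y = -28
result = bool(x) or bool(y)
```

x = {}; y = -28; result = True

True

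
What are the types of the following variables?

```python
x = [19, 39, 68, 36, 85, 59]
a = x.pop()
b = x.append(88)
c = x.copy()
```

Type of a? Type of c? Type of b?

pop() returns element; copy() returns list; append() returns None

int, list, NoneType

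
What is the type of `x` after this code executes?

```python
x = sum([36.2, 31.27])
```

sum() of floats returns float

float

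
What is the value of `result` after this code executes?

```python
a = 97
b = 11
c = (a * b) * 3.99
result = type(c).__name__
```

a is int; b is int; c is float; result = 'float'

'float'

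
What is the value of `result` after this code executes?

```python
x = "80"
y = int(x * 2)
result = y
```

x = '80'; y = 8080; result = 8080

8080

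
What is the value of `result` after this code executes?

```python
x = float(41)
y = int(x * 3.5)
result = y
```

x = 41.0; y = 143; result = 143

143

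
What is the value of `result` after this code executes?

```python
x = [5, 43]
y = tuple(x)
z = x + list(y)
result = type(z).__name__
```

x is list; y is tuple; z is list; result = 'list'

'list'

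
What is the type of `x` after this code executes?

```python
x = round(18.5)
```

round() with no decimal places returns int

int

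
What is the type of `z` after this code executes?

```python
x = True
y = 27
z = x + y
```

bool + int = int (bool is subclass of int)

int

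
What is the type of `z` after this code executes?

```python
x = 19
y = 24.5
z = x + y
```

int + float = float

float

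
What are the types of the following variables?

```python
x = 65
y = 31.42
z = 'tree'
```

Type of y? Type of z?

y is assigned a number with a decimal point, so it is a float; z is assigned a quoted string literal, so it is a str

float, str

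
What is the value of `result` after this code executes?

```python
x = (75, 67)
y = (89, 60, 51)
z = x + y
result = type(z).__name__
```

x is tuple; y is tuple; z is tuple; result = 'tuple'

'tuple'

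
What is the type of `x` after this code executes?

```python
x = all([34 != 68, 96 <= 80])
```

all() returns bool

bool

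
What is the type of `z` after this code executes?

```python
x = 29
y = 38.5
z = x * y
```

int * float = float

float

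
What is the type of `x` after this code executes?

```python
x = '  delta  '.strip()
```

str.strip() returns str

str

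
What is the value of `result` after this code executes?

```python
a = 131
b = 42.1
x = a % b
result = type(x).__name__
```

a is int; b is float; x is float; result = 'float'

'float'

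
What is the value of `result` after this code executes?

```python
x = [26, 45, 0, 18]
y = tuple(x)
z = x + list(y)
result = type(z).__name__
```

x is list; y is tuple; z is list; result = 'list'

'list'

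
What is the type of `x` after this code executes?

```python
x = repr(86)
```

repr() returns str

str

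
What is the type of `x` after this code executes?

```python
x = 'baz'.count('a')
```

str.count() returns int

int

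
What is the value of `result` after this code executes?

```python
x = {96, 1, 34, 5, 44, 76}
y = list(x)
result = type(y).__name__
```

x is set; y is list; result = 'list'

'list'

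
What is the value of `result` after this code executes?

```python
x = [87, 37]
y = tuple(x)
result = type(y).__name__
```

x is list; y is tuple; result = 'tuple'

'tuple'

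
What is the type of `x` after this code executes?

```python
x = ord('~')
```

ord() returns int (code point)

int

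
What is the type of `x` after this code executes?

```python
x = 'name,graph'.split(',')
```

str.split() returns list

list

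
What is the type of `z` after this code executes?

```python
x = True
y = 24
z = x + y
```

bool + int = int (bool is subclass of int)

int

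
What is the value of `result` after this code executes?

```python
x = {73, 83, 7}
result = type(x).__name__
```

x is set; result = 'set'

'set'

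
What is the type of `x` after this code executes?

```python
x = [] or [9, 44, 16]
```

'or' returns first truthy value (list)

list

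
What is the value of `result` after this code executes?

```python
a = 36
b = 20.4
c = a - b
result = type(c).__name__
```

a is int; b is float; c is float; result = 'float'

'float'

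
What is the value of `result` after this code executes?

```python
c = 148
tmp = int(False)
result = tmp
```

c = 148; tmp = 0; result = 0

0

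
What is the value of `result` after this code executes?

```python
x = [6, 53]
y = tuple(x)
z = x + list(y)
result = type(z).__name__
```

x is list; y is tuple; z is list; result = 'list'

'list'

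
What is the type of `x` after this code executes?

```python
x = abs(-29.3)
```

abs() of float returns float

float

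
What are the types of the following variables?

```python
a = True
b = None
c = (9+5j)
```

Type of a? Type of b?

a is assigned the constant True, which has type bool; b is assigned None, whose type is NoneType

bool, NoneType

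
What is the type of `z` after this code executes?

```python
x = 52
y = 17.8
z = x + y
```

int + float = float

float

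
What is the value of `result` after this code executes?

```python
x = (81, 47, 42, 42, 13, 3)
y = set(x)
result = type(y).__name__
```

x is tuple; y is set; result = 'set'

'set'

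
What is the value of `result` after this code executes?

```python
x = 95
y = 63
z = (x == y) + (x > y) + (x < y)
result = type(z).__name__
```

x is int; y is int; z is int; result = 'int'

'int'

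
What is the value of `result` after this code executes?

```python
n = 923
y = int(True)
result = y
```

n = 923; y = 1; result = 1

1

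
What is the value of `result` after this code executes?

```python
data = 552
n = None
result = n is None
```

data = 552; n = None; result = True

True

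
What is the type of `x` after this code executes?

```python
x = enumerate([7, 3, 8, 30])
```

enumerate() returns an enumerate object

enumerate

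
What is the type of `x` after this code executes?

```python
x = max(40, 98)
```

max() of ints returns int

int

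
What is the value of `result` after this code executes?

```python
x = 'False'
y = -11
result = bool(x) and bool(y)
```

x = 'False'; y = -11; result = True

True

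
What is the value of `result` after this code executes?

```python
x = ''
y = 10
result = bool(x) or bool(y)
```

x = ''; y = 10; result = True

True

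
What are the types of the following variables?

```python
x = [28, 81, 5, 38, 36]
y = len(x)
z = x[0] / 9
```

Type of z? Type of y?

int / int = float; len() returns int

float, int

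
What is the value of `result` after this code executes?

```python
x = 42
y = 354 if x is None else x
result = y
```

x = 42; y = 42; result = 42

42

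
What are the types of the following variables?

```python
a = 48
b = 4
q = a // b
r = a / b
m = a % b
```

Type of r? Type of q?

/ returns float; // returns int

float, int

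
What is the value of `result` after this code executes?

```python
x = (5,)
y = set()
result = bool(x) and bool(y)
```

x = (5,); y = set(); result = False

False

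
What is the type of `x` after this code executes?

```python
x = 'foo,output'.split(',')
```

str.split() returns list

list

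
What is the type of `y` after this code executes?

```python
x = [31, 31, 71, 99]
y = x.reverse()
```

list.reverse() returns None

NoneType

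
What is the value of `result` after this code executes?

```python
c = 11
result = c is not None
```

c = 11; result = True

True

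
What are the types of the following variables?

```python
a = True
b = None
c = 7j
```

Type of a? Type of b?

a is assigned the constant True, which has type bool; b is assigned None, whose type is NoneType

bool, NoneType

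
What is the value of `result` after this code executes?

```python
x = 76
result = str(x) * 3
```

x = 76; result = '767676'

'767676'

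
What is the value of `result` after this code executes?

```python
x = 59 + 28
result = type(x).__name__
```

x is int; result = 'int'

'int'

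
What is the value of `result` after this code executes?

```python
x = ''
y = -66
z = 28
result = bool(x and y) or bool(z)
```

x = ''; y = -66; z = 28; result = True

True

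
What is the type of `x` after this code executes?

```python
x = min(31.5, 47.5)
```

min() of floats returns float

float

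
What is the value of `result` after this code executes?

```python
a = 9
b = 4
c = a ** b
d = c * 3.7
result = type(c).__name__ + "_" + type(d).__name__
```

a is int; b is int; c is int; d is float; result = 'int_float'

'int_float'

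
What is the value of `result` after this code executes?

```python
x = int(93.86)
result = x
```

x = 93; result = 93

93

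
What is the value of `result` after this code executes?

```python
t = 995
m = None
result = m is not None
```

t = 995; m = None; result = False

False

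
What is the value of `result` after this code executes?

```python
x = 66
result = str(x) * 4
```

x = 66; result = '66666666'

'66666666'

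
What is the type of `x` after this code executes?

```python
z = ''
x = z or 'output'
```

'or' returns first truthy value (str)

str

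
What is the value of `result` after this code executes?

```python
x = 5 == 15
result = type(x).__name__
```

x is bool; result = 'bool'

'bool'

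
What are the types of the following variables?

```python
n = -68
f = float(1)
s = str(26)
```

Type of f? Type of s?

f is assigned the result of calling float(), which returns a float; s is assigned the result of calling str(), which returns a str

float, str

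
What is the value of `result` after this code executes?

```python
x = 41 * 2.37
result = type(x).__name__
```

x is float; result = 'float'

'float'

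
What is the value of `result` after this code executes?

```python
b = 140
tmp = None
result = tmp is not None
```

b = 140; tmp = None; result = False

False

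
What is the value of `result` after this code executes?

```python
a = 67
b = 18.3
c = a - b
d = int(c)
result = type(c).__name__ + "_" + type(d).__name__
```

a is int; b is float; c is float; d is int; result = 'float_int'

'float_int'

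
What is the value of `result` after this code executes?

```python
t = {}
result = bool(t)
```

t = {}; result = False

False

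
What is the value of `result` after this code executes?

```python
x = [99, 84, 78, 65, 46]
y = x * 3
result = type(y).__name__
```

x is list; y is list; result = 'list'

'list'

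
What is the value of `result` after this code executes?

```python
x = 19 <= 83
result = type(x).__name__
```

x is bool; result = 'bool'

'bool'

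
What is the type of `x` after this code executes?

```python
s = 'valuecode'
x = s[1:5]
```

Slicing a str returns str

str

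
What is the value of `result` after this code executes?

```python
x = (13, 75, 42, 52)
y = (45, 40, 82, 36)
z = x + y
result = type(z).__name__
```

x is tuple; y is tuple; z is tuple; result = 'tuple'

'tuple'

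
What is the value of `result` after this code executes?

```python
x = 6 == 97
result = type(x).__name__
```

x is bool; result = 'bool'

'bool'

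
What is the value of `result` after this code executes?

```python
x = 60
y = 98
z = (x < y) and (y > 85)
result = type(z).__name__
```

x is int; y is int; z is bool; result = 'bool'

'bool'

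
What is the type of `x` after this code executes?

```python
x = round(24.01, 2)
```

round() with decimal places returns float

float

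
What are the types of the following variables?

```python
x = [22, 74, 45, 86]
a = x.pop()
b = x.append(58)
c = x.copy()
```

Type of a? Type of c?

pop() returns element; copy() returns list

int, list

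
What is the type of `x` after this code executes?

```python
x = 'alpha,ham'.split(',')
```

str.split() returns list

list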